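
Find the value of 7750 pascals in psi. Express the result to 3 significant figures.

1.12 psi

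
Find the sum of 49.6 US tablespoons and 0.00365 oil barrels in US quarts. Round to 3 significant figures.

49.6 US tbsp = 0.775000 US qt and 0.00365 bbl = 0.613200 US qt.
0.775000 + 0.613200 ≈ 1.39 US qt.

1.39 US quarts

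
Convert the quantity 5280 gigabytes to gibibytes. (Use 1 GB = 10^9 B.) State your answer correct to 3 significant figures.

4920 GiB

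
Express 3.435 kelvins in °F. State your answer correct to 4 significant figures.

-453.5 °F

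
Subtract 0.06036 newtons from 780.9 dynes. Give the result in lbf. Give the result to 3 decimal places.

-0.012 pounds-force

780.9 dyn = 0.00175553 lbf and 0.06036 N = 0.0135695 lbf.
0.00175553 − 0.0135695 ≈ -0.012 lbf.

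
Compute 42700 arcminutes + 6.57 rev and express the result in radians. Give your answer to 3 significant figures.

53.7 rad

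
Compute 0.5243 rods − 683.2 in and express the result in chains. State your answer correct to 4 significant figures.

-0.7316 chain

0.5243 rod = 0.131075 chain and 683.2 in = 0.862626 chain.
0.131075 − 0.862626 ≈ -0.7316 chain.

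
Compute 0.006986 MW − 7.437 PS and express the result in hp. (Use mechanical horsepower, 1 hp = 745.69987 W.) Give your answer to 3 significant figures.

0.006986 MW = 9.36838 hp and 7.437 PS = 7.33526 hp.
9.36838 − 7.33526 ≈ 2.03 hp.

2.03 horsepower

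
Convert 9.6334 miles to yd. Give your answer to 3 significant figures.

17000 yd

1 mile = 1760.00 yards.
So 9.6334 × 1760.00 ≈ 17000 yd.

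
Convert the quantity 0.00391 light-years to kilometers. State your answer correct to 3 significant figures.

3.70 × 10^10 kilometers

1 ly = 9.46073 × 10^12 km.
Thus 0.00391 × 9.46073 × 10^12 ≈ 3.70 × 10^10 km.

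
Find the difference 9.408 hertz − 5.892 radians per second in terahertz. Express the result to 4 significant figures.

8.470 × 10^-12 THz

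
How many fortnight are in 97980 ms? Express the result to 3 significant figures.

1 ms = 8.26720e-10 fortnight.
So 97980 × 8.26720e-10 ≈ 8.10e-5 fortnight.

8.10e-5 fortnights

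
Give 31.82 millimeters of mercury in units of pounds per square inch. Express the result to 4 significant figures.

0.6153 pounds per square inch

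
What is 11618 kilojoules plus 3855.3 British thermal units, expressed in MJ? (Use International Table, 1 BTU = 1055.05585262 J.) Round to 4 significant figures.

15.69 MJ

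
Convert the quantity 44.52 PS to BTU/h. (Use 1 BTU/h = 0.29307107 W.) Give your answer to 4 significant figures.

111700 BTU/h

1 metric horsepower = 2509.63 BTU per hour.
44.52 × 2509.63 ≈ 111700 BTU/h.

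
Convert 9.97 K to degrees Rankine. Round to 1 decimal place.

°R = K × 9/5.
Applying the formula gives 17.9 °R.

17.9 °R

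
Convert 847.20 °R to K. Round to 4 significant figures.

470.7 K

°R = K × 9/5.
Applying the formula gives 470.7 K.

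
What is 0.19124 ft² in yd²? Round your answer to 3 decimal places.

1 square foot = 0.111111 yd².
Then 0.19124 × 0.111111 ≈ 0.021 yd².

0.021 square yards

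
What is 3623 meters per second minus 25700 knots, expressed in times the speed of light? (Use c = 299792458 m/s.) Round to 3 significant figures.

3623 m/s = 1.20850e-5 c and 25700 kn = 4.41013e-5 c.
1.20850e-5 − 4.41013e-5 ≈ -3.20e-5 c.

-3.20e-5 c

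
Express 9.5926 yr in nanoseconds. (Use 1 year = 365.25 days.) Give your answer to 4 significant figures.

1 yr = 3.15576e+16 ns.
Then 9.5926 × 3.15576e+16 ≈ 3.027e+17 ns.

3.027e+17 nanoseconds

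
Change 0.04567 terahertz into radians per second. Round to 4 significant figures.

2.870e+11 rad/s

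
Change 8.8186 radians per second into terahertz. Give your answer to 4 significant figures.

1 rad/s = 1.59155 × 10^-13 THz.
So 8.8186 × 1.59155 × 10^-13 ≈ 1.404 × 10^-12 THz.

1.404 × 10^-12 terahertz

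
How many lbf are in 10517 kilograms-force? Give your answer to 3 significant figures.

23200 lbf

1 kilogram-force = 2.20462 lbf.
So 10517 × 2.20462 ≈ 23200 lbf.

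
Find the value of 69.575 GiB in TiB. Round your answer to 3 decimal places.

0.068 tebibytes

1 GiB = 0.0009765625 TiB.
69.575 × 0.0009765625 ≈ 0.068 TiB.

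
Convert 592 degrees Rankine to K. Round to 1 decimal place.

°R = K × 9/5.
Applying the formula gives 328.9 K.

328.9 kelvins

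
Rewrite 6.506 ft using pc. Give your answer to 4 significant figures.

6.427e-17 parsecs

1 ft = 9.87790e-18 pc.
Thus 6.506 × 9.87790e-18 ≈ 6.427e-17 pc.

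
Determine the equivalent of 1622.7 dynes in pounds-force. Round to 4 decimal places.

0.0036 pounds-force

1 dyne = 2.24809 × 10^-6 lbf.
Then 1622.7 × 2.24809 × 10^-6 ≈ 0.0036 lbf.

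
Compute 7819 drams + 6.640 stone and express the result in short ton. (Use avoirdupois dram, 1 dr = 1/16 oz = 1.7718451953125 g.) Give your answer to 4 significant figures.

0.06175 short ton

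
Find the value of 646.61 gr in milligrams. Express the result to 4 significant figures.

41900 mg

1 gr = 64.7989 mg.
Then 646.61 × 64.7989 ≈ 41900 mg.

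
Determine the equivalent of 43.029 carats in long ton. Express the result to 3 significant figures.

8.47 × 10^-6 long tons

1 carat = 1.96841 × 10^-7 long tons.
Then 43.029 × 1.96841 × 10^-7 ≈ 8.47 × 10^-6 long ton.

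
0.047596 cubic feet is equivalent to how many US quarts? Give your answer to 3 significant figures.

1.42 US qt

1 ft³ = 29.9221 US qt.
So 0.047596 × 29.9221 ≈ 1.42 US qt.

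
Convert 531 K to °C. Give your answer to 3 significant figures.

258 °C

K = °C + 273.15.
Applying the formula gives 258 °C.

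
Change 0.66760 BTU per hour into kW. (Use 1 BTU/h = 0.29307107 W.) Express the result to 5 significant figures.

0.00019565 kW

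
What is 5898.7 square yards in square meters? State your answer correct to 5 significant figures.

1 square yard = 0.836127 m².
Then 5898.7 × 0.836127 ≈ 4932.1 m².

4932.1 m²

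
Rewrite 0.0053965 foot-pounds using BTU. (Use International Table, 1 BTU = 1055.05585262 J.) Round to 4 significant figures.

6.935e-6 BTU

1 foot-pound = 0.00128507 British thermal units.
Thus 0.0053965 × 0.00128507 ≈ 6.935e-6 BTU.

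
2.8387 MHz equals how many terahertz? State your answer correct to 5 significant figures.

2.8387 × 10^-6 terahertz

1 MHz = 1.00000 × 10^-6 THz.
So 2.8387 × 1.00000 × 10^-6 ≈ 2.8387 × 10^-6 THz.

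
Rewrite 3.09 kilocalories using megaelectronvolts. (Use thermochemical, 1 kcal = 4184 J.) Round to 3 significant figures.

8.07e+16 megaelectronvolts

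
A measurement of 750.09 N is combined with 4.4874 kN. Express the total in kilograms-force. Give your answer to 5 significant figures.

750.09 N = 76.48789 kgf and 4.4874 kN = 457.5875 kgf.
76.48789 + 457.5875 ≈ 534.08 kgf.

534.08 kgf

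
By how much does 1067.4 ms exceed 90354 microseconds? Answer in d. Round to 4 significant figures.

1.131 × 10^-5 d

1067.4 ms = 1.23542 × 10^-5 d and 90354 μs = 1.04576 × 10^-6 d.
1.23542 × 10^-5 − 1.04576 × 10^-6 ≈ 1.131 × 10^-5 d.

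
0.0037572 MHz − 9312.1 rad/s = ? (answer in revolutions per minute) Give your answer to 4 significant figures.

0.0037572 MHz = 225432 rpm and 9312.1 rad/s = 88924.0 rpm.
225432 − 88924.0 ≈ 136500 rpm.

136500 rpm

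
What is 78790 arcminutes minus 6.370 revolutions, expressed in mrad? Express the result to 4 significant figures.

-17100 milliradians

78790 arcmin = 22919.1 mrad and 6.370 rev = 40023.9 mrad.
22919.1 − 40023.9 ≈ -17100 mrad.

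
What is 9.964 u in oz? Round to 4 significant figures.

5.836e-25 oz

1 atomic mass unit = 5.85738e-26 oz.
So 9.964 × 5.85738e-26 ≈ 5.836e-25 oz.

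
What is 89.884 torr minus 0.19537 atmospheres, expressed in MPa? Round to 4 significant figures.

-0.007812 megapascals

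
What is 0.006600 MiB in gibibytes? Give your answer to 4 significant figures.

6.445e-6 GiB

1 MiB = 0.0009765625 GiB.
Then 0.006600 × 0.0009765625 ≈ 6.445e-6 GiB.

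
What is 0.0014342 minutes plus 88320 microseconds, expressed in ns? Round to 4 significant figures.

1.744e+8 nanoseconds

0.0014342 min = 8.60520e+7 ns and 88320 μs = 8.83200e+7 ns.
8.60520e+7 + 8.83200e+7 ≈ 1.744e+8 ns.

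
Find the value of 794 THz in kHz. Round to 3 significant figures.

1 THz = 1.00000 × 10^9 kHz.
Then 794 × 1.00000 × 10^9 ≈ 7.94 × 10^11 kHz.

7.94 × 10^11 kHz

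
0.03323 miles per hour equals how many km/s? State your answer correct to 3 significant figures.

1.49e-5 kilometers per second

1 mph = 0.000447040 kilometers per second.
So 0.03323 × 0.000447040 ≈ 1.49e-5 km/s.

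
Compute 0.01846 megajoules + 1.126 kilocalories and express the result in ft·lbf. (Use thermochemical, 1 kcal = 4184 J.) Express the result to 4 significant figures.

0.01846 MJ = 13615.4 ft·lbf and 1.126 kcal = 3474.79 ft·lbf.
13615.4 + 3474.79 ≈ 17090 ft·lbf.

17090 ft·lbf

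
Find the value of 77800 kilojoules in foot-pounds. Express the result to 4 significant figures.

5.738 × 10^7 ft·lbf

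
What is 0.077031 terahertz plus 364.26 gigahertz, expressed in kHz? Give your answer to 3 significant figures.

4.41e+8 kHz

0.077031 THz = 7.70310e+7 kHz and 364.26 GHz = 3.64260e+8 kHz.
7.70310e+7 + 3.64260e+8 ≈ 4.41e+8 kHz.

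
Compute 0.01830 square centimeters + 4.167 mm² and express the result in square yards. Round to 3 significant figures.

7.17e-6 square yards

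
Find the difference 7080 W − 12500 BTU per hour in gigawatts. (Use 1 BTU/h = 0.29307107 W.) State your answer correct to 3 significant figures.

3.42 × 10^-6 gigawatts

7080 W = 7.08000 × 10^-6 GW and 12500 BTU/h = 3.66339 × 10^-6 GW.
7.08000 × 10^-6 − 3.66339 × 10^-6 ≈ 3.42 × 10^-6 GW.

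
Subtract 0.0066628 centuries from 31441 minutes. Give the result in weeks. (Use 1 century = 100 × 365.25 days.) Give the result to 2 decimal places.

-31.65 weeks

31441 min = 3.11915 wk and 0.0066628 century = 34.7655 wk.
3.11915 − 34.7655 ≈ -31.65 wk.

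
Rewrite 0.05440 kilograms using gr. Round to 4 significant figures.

1 kg = 15432.4 grains.
Thus 0.05440 × 15432.4 ≈ 839.5 gr.

839.5 grains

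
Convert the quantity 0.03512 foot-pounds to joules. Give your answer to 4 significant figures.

0.04762 joules

1 foot-pound = 1.35582 joules.
Then 0.03512 × 1.35582 ≈ 0.04762 J.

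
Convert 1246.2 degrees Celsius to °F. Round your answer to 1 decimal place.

2275.2 °F

°F = °C × 9/5 + 32.
Applying the formula gives 2275.2 °F.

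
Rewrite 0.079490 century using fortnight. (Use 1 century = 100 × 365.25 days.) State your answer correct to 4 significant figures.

1 century = 2608.93 fortnights.
So 0.079490 × 2608.93 ≈ 207.4 fortnight.

207.4 fortnight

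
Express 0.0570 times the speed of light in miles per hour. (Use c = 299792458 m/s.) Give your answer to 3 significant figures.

1 c = 6.70617e+8 mph.
So 0.0570 × 6.70617e+8 ≈ 3.82e+7 mph.

3.82e+7 mph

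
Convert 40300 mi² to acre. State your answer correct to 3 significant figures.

2.58 × 10^7 acres

1 mi² = 640.000 acre.
40300 × 640.000 ≈ 2.58 × 10^7 acre.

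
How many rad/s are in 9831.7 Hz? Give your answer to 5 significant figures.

61774 rad/s

1 Hz = 6.28319 rad/s.
Then 9831.7 × 6.28319 ≈ 61774 rad/s.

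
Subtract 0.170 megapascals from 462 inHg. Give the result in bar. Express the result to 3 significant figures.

13.9 bar

462 inHg = 15.6451 bar and 0.170 MPa = 1.70000 bar.
15.6451 − 1.70000 ≈ 13.9 bar.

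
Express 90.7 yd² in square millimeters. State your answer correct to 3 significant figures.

7.58 × 10^7 square millimeters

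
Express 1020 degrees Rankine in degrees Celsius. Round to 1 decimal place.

°R = (°C + 273.15) × 9/5.
Applying the formula gives 293.5 °C.

293.5 degrees Celsius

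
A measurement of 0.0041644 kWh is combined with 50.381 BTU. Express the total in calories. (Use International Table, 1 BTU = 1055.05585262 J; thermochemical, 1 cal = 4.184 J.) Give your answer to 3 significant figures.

16300 cal

0.0041644 kWh = 3583.14 cal and 50.381 BTU = 12704.3 cal.
3583.14 + 12704.3 ≈ 16300 cal.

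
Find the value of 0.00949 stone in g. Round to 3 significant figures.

60.3 g

1 stone = 6350.29 grams.
Then 0.00949 × 6350.29 ≈ 60.3 g.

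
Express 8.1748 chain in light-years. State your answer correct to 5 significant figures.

1.7382 × 10^-14 ly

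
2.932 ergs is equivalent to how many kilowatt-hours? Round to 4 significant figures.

8.144e-14 kilowatt-hours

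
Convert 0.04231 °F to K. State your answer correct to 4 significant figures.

K = (°F + 459.67) × 5/9.
Applying the formula gives 255.4 K.

255.4 K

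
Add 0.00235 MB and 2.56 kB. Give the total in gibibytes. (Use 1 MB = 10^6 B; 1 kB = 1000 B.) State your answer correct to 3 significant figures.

4.57 × 10^-6 gibibytes

0.00235 MB = 2.18861 × 10^-6 GiB and 2.56 kB = 2.38419 × 10^-6 GiB.
2.18861 × 10^-6 + 2.38419 × 10^-6 ≈ 4.57 × 10^-6 GiB.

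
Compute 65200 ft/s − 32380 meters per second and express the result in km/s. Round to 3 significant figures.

-12.5 km/s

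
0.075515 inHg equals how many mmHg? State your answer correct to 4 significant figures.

1 inHg = 25.4000 mmHg.
Then 0.075515 × 25.4000 ≈ 1.918 mmHg.

1.918 mmHg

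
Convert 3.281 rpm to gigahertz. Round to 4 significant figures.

1 rpm = 1.66667 × 10^-11 gigahertz.
Thus 3.281 × 1.66667 × 10^-11 ≈ 5.468 × 10^-11 GHz.

5.468 × 10^-11 GHz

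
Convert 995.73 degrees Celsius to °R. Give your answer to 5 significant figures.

2284.0 degrees Rankine

°R = (°C + 273.15) × 9/5.
Applying the formula gives 2284.0 °R.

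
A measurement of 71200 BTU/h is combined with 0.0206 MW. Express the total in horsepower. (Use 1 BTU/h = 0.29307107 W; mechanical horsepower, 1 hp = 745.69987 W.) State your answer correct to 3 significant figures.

55.6 hp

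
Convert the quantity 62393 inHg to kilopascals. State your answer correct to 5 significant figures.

1 inHg = 3.38639 kPa.
So 62393 × 3.38639 ≈ 211290 kPa.

211290 kilopascals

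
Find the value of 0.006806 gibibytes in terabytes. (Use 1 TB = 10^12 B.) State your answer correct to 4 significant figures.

1 GiB = 0.00107374 TB.
0.006806 × 0.00107374 ≈ 7.308e-6 TB.

7.308e-6 terabytes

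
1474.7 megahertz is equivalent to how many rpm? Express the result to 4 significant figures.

1 megahertz = 6.00000 × 10^7 rpm.
1474.7 × 6.00000 × 10^7 ≈ 8.848 × 10^10 rpm.

8.848 × 10^10 revolutions per minute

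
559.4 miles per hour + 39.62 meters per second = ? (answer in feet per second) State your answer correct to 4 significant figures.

950.4 feet per second

559.4 mph = 820.453 ft/s and 39.62 m/s = 129.987 ft/s.
820.453 + 129.987 ≈ 950.4 ft/s.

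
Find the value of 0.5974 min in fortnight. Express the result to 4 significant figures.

1 minute = 4.96032 × 10^-5 fortnight.
Thus 0.5974 × 4.96032 × 10^-5 ≈ 2.963 × 10^-5 fortnight.

2.963 × 10^-5 fortnight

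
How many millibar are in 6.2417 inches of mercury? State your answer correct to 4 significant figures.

211.4 mbar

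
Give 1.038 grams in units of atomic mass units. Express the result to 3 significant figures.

6.25e+23 atomic mass units

1 g = 6.02214e+23 atomic mass units.
Then 1.038 × 6.02214e+23 ≈ 6.25e+23 u.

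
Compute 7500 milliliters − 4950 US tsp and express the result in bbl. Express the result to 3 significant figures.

-0.106 oil barrels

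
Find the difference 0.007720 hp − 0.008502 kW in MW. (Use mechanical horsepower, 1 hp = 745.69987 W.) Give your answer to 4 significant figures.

0.007720 hp = 5.75680 × 10^-6 MW and 0.008502 kW = 8.50200 × 10^-6 MW.
5.75680 × 10^-6 − 8.50200 × 10^-6 ≈ -2.745 × 10^-6 MW.

-2.745 × 10^-6 MW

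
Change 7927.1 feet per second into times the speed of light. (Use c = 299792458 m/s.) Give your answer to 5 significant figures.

1 foot per second = 1.01670e-9 c.
Then 7927.1 × 1.01670e-9 ≈ 8.0595e-6 c.

8.0595e-6 times the speed of light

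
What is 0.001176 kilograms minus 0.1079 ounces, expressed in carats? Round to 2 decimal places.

-9.41 ct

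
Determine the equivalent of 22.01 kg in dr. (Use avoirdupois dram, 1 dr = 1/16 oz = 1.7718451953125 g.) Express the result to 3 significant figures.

12400 drams

1 kilogram = 564.383 dr.
Then 22.01 × 564.383 ≈ 12400 dr.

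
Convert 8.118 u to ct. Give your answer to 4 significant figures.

6.740e-23 carats

1 atomic mass unit = 8.30270e-24 carats.
So 8.118 × 8.30270e-24 ≈ 6.740e-23 ct.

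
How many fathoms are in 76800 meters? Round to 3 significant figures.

1 m = 0.546807 fathom.
76800 × 0.546807 ≈ 42000 fathom.

42000 fathoms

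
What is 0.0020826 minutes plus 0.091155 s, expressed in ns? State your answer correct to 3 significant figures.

2.16e+8 nanoseconds

0.0020826 min = 1.24956e+8 ns and 0.091155 s = 9.11550e+7 ns.
1.24956e+8 + 9.11550e+7 ≈ 2.16e+8 ns.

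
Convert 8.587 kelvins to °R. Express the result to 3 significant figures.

15.5 degrees Rankine

°R = K × 9/5.
Applying the formula gives 15.5 °R.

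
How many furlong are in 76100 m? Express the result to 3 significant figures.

378 furlongs

1 meter = 0.00497097 furlong.
Thus 76100 × 0.00497097 ≈ 378 furlong.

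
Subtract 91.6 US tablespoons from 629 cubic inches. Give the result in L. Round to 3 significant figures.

8.95 L

629 in³ = 10.3075 L and 91.6 US tbsp = 1.35447 L.
10.3075 − 1.35447 ≈ 8.95 L.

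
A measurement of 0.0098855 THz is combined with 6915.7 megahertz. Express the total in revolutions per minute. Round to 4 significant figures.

1.008 × 10^12 revolutions per minute

0.0098855 THz = 5.93130 × 10^11 rpm and 6915.7 MHz = 4.14942 × 10^11 rpm.
5.93130 × 10^11 + 4.14942 × 10^11 ≈ 1.008 × 10^12 rpm.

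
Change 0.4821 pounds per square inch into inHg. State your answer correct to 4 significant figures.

1 pound per square inch = 2.03602 inHg.
0.4821 × 2.03602 ≈ 0.9816 inHg.

0.9816 inHg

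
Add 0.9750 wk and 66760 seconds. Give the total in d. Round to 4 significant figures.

7.598 days

0.9750 wk = 6.82500 d and 66760 s = 0.772685 d.
6.82500 + 0.772685 ≈ 7.598 d.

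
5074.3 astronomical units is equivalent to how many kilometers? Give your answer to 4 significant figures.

7.591 × 10^11 km

1 au = 1.49598 × 10^8 km.
Thus 5074.3 × 1.49598 × 10^8 ≈ 7.591 × 10^11 km.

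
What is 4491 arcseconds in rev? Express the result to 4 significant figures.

0.003465 revolutions

1 arcsec = 7.71605e-7 rev.
So 4491 × 7.71605e-7 ≈ 0.003465 rev.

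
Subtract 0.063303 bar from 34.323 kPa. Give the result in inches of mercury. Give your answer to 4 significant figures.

34.323 kPa = 10.1356 inHg and 0.063303 bar = 1.86934 inHg.
10.1356 − 1.86934 ≈ 8.266 inHg.

8.266 inches of mercury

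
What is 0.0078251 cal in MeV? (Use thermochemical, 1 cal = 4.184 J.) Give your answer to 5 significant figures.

2.0435 × 10^11 megaelectronvolts

1 cal = 2.61145 × 10^13 megaelectronvolts.
0.0078251 × 2.61145 × 10^13 ≈ 2.0435 × 10^11 MeV.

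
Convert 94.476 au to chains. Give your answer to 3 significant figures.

7.03e+11 chain

1 astronomical unit = 7.43646e+9 chain.
Thus 94.476 × 7.43646e+9 ≈ 7.03e+11 chain.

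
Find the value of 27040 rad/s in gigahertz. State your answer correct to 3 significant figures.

1 rad/s = 1.59155 × 10^-10 gigahertz.
Thus 27040 × 1.59155 × 10^-10 ≈ 4.30 × 10^-6 GHz.

4.30 × 10^-6 gigahertz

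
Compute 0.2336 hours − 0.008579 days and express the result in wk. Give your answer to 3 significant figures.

0.2336 h = 0.00139048 wk and 0.008579 d = 0.00122557 wk.
0.00139048 − 0.00122557 ≈ 0.000165 wk.

0.000165 weeks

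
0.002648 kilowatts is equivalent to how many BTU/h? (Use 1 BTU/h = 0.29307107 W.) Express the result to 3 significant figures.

1 kW = 3412.14 BTU/h.
Then 0.002648 × 3412.14 ≈ 9.04 BTU/h.

9.04 BTU/h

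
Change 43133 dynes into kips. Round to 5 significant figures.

9.6967e-5 kip

1 dyne = 2.24809e-9 kips.
43133 × 2.24809e-9 ≈ 9.6967e-5 kip.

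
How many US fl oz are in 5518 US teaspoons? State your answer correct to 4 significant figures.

919.7 US fl oz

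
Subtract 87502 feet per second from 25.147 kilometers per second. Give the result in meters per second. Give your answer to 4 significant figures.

25.147 km/s = 25147.0 m/s and 87502 ft/s = 26670.6 m/s.
25147.0 − 26670.6 ≈ -1524 m/s.

-1524 meters per second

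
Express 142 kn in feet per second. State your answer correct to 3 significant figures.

1 kn = 1.68781 ft/s.
Then 142 × 1.68781 ≈ 240 ft/s.

240 ft/s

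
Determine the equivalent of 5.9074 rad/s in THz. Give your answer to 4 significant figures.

1 rad/s = 1.59155 × 10^-13 THz.
So 5.9074 × 1.59155 × 10^-13 ≈ 9.402 × 10^-13 THz.

9.402 × 10^-13 terahertz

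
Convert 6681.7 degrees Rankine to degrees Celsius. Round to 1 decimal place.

3438.9 degrees Celsius

°R = (°C + 273.15) × 9/5.
Applying the formula gives 3438.9 °C.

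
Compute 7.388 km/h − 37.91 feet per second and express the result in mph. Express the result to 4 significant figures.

7.388 km/h = 4.59069 mph and 37.91 ft/s = 25.8477 mph.
4.59069 − 25.8477 ≈ -21.26 mph.

-21.26 mph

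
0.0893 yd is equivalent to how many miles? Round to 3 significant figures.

5.07 × 10^-5 miles

1 yd = 0.000568182 miles.
Thus 0.0893 × 0.000568182 ≈ 5.07 × 10^-5 mi.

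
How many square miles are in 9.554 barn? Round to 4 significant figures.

3.689 × 10^-34 mi²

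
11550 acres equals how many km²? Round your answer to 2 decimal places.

46.74 square kilometers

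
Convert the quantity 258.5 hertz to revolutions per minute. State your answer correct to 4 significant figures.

1 hertz = 60.0000 rpm.
Thus 258.5 × 60.0000 ≈ 15510 rpm.

15510 revolutions per minute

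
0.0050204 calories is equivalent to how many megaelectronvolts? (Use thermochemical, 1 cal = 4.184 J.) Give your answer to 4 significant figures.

1.311 × 10^11 megaelectronvolts

1 cal = 2.61145 × 10^13 MeV.
Thus 0.0050204 × 2.61145 × 10^13 ≈ 1.311 × 10^11 MeV.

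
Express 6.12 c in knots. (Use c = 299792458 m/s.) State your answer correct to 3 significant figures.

3.57e+9 knots

1 c = 5.82750e+8 knots.
So 6.12 × 5.82750e+8 ≈ 3.57e+9 kn.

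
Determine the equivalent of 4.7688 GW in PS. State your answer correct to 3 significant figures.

6.48e+6 PS

1 gigawatt = 1.35962e+6 metric horsepower.
So 4.7688 × 1.35962e+6 ≈ 6.48e+6 PS.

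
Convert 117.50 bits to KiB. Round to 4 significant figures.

0.01434 kibibytes

1 bit = 0.000122070 KiB.
117.50 × 0.000122070 ≈ 0.01434 KiB.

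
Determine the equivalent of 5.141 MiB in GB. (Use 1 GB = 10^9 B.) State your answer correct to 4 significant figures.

0.005391 gigabytes

1 MiB = 0.00104858 gigabytes.
5.141 × 0.00104858 ≈ 0.005391 GB.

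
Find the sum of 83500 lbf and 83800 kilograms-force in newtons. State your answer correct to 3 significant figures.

83500 lbf = 371427 N and 83800 kgf = 821797 N.
371427 + 821797 ≈ 1.19 × 10^6 N.

1.19 × 10^6 N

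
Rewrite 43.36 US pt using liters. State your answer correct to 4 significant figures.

20.52 L

1 US pt = 0.473176 L.
Then 43.36 × 0.473176 ≈ 20.52 L.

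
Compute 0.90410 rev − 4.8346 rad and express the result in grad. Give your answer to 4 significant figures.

0.90410 rev = 361.640 grad and 4.8346 rad = 307.780 grad.
361.640 − 307.780 ≈ 53.86 grad.

53.86 gradians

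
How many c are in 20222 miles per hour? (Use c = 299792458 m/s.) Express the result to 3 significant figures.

3.02e-5 c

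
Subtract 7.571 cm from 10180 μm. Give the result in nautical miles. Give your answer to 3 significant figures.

10180 μm = 5.49676e-6 nmi and 7.571 cm = 4.08801e-5 nmi.
5.49676e-6 − 4.08801e-5 ≈ -3.54e-5 nmi.

-3.54e-5 nmi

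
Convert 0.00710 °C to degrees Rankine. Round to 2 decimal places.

491.68 degrees Rankine

°R = (°C + 273.15) × 9/5.
Applying the formula gives 491.68 °R.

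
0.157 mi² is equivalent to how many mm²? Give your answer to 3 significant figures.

4.07 × 10^11 square millimeters

1 square mile = 2.58999 × 10^12 mm².
Thus 0.157 × 2.58999 × 10^12 ≈ 4.07 × 10^11 mm².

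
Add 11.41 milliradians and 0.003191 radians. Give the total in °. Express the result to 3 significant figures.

11.41 mrad = 0.653745 ° and 0.003191 rad = 0.182831 °.
0.653745 + 0.182831 ≈ 0.837 °.

0.837 °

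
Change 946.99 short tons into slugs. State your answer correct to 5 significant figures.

1 short ton = 62.1619 slug.
Then 946.99 × 62.1619 ≈ 58867 slug.

58867 slugs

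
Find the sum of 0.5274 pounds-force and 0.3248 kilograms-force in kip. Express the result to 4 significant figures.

0.5274 lbf = 0.000527400 kip and 0.3248 kgf = 0.000716061 kip.
0.000527400 + 0.000716061 ≈ 0.001243 kip.

0.001243 kips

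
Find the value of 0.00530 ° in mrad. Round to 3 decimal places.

0.093 milliradians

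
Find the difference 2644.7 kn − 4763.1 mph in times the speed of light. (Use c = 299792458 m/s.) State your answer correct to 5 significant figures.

-2.5643 × 10^-6 c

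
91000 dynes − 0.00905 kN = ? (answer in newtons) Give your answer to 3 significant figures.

91000 dyn = 0.910000 N and 0.00905 kN = 9.05000 N.
0.910000 − 9.05000 ≈ -8.14 N.

-8.14 newtons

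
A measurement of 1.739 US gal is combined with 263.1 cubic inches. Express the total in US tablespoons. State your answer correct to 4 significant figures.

736.8 US tbsp

1.739 US gal = 445.184 US tbsp and 263.1 in³ = 291.574 US tbsp.
445.184 + 291.574 ≈ 736.8 US tbsp.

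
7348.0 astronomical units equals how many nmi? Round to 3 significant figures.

5.94e+11 nautical miles

1 au = 8.07764e+7 nautical miles.
7348.0 × 8.07764e+7 ≈ 5.94e+11 nmi.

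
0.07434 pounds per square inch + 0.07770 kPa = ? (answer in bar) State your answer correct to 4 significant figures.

0.07434 psi = 0.00512556 bar and 0.07770 kPa = 0.000777000 bar.
0.00512556 + 0.000777000 ≈ 0.005903 bar.

0.005903 bar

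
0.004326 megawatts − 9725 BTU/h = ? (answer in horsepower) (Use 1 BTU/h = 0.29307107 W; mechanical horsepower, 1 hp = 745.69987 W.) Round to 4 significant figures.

0.004326 MW = 5.80126 hp and 9725 BTU/h = 3.82207 hp.
5.80126 − 3.82207 ≈ 1.979 hp.

1.979 hp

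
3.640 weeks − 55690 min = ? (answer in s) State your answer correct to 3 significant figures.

3.640 wk = 2.20147e+6 s and 55690 min = 3.34140e+6 s.
2.20147e+6 − 3.34140e+6 ≈ -1.14e+6 s.

-1.14e+6 seconds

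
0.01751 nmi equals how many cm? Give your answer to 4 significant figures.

3243 centimeters

1 nmi = 185200 cm.
0.01751 × 185200 ≈ 3243 cm.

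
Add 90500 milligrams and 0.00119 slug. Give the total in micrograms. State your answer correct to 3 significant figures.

90500 mg = 9.05000 × 10^7 μg and 0.00119 slug = 1.73667 × 10^7 μg.
9.05000 × 10^7 + 1.73667 × 10^7 ≈ 1.08 × 10^8 μg.

1.08 × 10^8 micrograms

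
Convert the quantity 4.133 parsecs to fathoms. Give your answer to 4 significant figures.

1 pc = 1.68727e+16 fathoms.
4.133 × 1.68727e+16 ≈ 6.973e+16 fathom.

6.973e+16 fathom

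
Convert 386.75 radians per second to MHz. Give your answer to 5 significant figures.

1 radian per second = 1.59155e-7 MHz.
So 386.75 × 1.59155e-7 ≈ 6.1553e-5 MHz.

6.1553e-5 MHz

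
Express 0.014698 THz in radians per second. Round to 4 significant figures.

9.235e+10 rad/s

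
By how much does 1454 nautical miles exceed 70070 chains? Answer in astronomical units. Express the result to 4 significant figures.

8.578e-6 au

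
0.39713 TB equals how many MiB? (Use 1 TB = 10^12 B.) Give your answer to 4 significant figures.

378700 mebibytes

1 terabyte = 953674 MiB.
So 0.39713 × 953674 ≈ 378700 MiB.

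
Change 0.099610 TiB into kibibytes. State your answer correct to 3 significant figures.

1.07e+8 KiB

1 TiB = 1.07374e+9 KiB.
Thus 0.099610 × 1.07374e+9 ≈ 1.07e+8 KiB.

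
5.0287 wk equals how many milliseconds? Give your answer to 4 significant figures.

1 week = 6.04800 × 10^8 milliseconds.
Then 5.0287 × 6.04800 × 10^8 ≈ 3.041 × 10^9 ms.

3.041 × 10^9 ms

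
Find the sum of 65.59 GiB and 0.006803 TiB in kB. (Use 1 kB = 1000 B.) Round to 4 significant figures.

7.791e+7 kilobytes

65.59 GiB = 7.04267e+7 kB and 0.006803 TiB = 7.47998e+6 kB.
7.04267e+7 + 7.47998e+6 ≈ 7.791e+7 kB.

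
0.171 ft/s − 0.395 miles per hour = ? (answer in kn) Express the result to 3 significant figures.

0.171 ft/s = 0.101315 kn and 0.395 mph = 0.343246 kn.
0.101315 − 0.343246 ≈ -0.242 kn.

-0.242 knots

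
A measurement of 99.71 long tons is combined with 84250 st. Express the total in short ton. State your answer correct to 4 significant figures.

99.71 long ton = 111.675 short ton and 84250 st = 589.750 short ton.
111.675 + 589.750 ≈ 701.4 short ton.

701.4 short ton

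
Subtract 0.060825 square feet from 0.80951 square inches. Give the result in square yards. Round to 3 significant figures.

-0.00613 yd²

0.80951 in² = 0.000624622 yd² and 0.060825 ft² = 0.00675833 yd².
0.000624622 − 0.00675833 ≈ -0.00613 yd².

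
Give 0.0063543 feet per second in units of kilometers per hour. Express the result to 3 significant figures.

0.00697 kilometers per hour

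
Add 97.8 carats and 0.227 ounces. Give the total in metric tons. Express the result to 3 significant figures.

2.60e-5 metric tons

97.8 ct = 1.95600e-5 t and 0.227 oz = 6.43534e-6 t.
1.95600e-5 + 6.43534e-6 ≈ 2.60e-5 t.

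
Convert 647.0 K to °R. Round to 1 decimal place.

1164.6 degrees Rankine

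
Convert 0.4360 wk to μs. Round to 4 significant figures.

2.637 × 10^11 μs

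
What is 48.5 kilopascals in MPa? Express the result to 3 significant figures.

1 kilopascal = 0.00100000 MPa.
Thus 48.5 × 0.00100000 ≈ 0.0485 MPa.

0.0485 MPa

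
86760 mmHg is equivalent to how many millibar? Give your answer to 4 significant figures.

1 millimeter of mercury = 1.33322 mbar.
Then 86760 × 1.33322 ≈ 115700 mbar.

115700 millibar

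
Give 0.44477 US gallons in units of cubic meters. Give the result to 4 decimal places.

1 US gallon = 0.00378541 m³.
Thus 0.44477 × 0.00378541 ≈ 0.0017 m³.

0.0017 m³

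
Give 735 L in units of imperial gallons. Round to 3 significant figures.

1 L = 0.219969 imp gal.
735 × 0.219969 ≈ 162 imp gal.

162 imperial gallons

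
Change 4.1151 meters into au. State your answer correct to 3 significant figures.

2.75e-11 au

1 m = 6.68459e-12 au.
Thus 4.1151 × 6.68459e-12 ≈ 2.75e-11 au.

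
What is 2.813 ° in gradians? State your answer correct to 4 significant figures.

1 degree = 1.11111 grad.
Thus 2.813 × 1.11111 ≈ 3.126 grad.

3.126 grad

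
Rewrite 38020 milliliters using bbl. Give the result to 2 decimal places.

0.24 bbl

1 mL = 6.28981e-6 bbl.
So 38020 × 6.28981e-6 ≈ 0.24 bbl.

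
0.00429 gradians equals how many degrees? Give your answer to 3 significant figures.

1 gradian = 0.900000 °.
Thus 0.00429 × 0.900000 ≈ 0.00386 °.

0.00386 °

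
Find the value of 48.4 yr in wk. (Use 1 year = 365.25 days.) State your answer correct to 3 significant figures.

2530 wk

1 yr = 52.1786 weeks.
Thus 48.4 × 52.1786 ≈ 2530 wk.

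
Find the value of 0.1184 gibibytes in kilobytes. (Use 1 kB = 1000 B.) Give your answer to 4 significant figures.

127100 kB

1 gibibyte = 1.07374e+6 kilobytes.
Then 0.1184 × 1.07374e+6 ≈ 127100 kB.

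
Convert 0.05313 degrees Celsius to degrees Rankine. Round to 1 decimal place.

491.8 degrees Rankine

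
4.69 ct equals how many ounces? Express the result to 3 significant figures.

1 ct = 0.00705479 oz.
Thus 4.69 × 0.00705479 ≈ 0.0331 oz.

0.0331 oz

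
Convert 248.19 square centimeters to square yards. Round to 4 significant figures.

1 cm² = 0.000119599 square yards.
So 248.19 × 0.000119599 ≈ 0.02968 yd².

0.02968 yd²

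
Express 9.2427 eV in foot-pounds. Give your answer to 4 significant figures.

1.092e-18 ft·lbf

1 eV = 1.18170e-19 foot-pounds.
So 9.2427 × 1.18170e-19 ≈ 1.092e-18 ft·lbf.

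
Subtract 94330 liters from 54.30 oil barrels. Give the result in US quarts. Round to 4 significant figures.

54.30 bbl = 9122.4000 US qt and 94330 L = 99677.399 US qt.
9122.4000 − 99677.399 ≈ -90550 US qt.

-90550 US quarts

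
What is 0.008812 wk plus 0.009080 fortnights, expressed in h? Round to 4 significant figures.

0.008812 wk = 1.48042 h and 0.009080 fortnight = 3.05088 h.
1.48042 + 3.05088 ≈ 4.531 h.

4.531 h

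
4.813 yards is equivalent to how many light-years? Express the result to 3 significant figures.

4.65 × 10^-16 ly

1 yard = 9.66522 × 10^-17 ly.
4.813 × 9.66522 × 10^-17 ≈ 4.65 × 10^-16 ly.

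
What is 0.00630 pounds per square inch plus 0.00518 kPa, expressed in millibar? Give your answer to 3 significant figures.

0.00630 psi = 0.434370 mbar and 0.00518 kPa = 0.0518000 mbar.
0.434370 + 0.0518000 ≈ 0.486 mbar.

0.486 mbar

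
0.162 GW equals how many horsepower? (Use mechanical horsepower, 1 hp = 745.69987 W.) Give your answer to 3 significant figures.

1 gigawatt = 1.34102e+6 hp.
Then 0.162 × 1.34102e+6 ≈ 217000 hp.

217000 horsepower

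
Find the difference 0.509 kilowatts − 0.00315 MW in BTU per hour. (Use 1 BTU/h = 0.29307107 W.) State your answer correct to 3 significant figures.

0.509 kW = 1736.78 BTU/h and 0.00315 MW = 10748.2 BTU/h.
1736.78 − 10748.2 ≈ -9010 BTU/h.

-9010 BTU per hour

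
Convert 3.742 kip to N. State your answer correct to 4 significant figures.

1 kip = 4448.22 newtons.
3.742 × 4448.22 ≈ 16650 N.

16650 newtons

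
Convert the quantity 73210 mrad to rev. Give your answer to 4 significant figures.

1 mrad = 0.000159155 rev.
Thus 73210 × 0.000159155 ≈ 11.65 rev.

11.65 rev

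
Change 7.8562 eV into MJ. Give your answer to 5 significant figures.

1.2587 × 10^-24 MJ

1 electronvolt = 1.60218 × 10^-25 megajoules.
Then 7.8562 × 1.60218 × 10^-25 ≈ 1.2587 × 10^-24 MJ.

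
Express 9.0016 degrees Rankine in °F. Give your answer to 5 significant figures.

°R = °F + 459.67.
Applying the formula gives -450.67 °F.

-450.67 °F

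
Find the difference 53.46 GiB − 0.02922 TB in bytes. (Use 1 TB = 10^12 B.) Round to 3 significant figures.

53.46 GiB = 5.74022 × 10^10 B and 0.02922 TB = 2.92200 × 10^10 B.
5.74022 × 10^10 − 2.92200 × 10^10 ≈ 2.82 × 10^10 B.

2.82 × 10^10 bytes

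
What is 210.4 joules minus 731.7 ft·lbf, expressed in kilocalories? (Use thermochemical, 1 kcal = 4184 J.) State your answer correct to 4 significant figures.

-0.1868 kcal

210.4 J = 0.0502868 kcal and 731.7 ft·lbf = 0.237106 kcal.
0.0502868 − 0.237106 ≈ -0.1868 kcal.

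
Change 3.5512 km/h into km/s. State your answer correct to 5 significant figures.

1 kilometer per hour = 0.0002777778 km/s.
Thus 3.5512 × 0.0002777778 ≈ 0.00098644 km/s.

0.00098644 km/s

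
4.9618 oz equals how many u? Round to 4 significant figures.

8.471 × 10^25 u

1 oz = 1.70725 × 10^25 u.
Thus 4.9618 × 1.70725 × 10^25 ≈ 8.471 × 10^25 u.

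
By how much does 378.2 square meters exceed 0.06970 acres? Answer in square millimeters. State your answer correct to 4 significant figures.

9.613e+7 square millimeters

378.2 m² = 3.78200e+8 mm² and 0.06970 acre = 2.82066e+8 mm².
3.78200e+8 − 2.82066e+8 ≈ 9.613e+7 mm².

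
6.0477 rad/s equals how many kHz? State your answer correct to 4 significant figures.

0.0009625 kHz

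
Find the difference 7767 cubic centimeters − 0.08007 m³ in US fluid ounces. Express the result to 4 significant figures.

7767 cm³ = 262.634 US fl oz and 0.08007 m³ = 2707.49 US fl oz.
262.634 − 2707.49 ≈ -2445 US fl oz.

-2445 US fl oz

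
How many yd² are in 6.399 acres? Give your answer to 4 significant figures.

30970 yd²

1 acre = 4840.00 yd².
6.399 × 4840.00 ≈ 30970 yd².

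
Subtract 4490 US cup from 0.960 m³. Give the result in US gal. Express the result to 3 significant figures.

-27.0 US gal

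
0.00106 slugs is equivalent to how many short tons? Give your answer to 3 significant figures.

1.71e-5 short tons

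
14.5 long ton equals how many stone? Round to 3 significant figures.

2320 st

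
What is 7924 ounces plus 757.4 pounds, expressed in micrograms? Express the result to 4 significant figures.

5.682e+11 micrograms

7924 oz = 2.24642e+11 μg and 757.4 lb = 3.43551e+11 μg.
2.24642e+11 + 3.43551e+11 ≈ 5.682e+11 μg.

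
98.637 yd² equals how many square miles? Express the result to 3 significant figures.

1 yd² = 3.22831e-7 mi².
Then 98.637 × 3.22831e-7 ≈ 3.18e-5 mi².

3.18e-5 mi²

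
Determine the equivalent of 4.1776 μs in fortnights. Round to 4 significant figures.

1 microsecond = 8.26720e-13 fortnights.
4.1776 × 8.26720e-13 ≈ 3.454e-12 fortnight.

3.454e-12 fortnight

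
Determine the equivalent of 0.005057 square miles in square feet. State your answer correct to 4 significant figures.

141000 ft²

1 square mile = 2.78784 × 10^7 square feet.
0.005057 × 2.78784 × 10^7 ≈ 141000 ft².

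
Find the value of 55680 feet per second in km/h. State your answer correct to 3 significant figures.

1 ft/s = 1.09728 kilometers per hour.
Then 55680 × 1.09728 ≈ 61100 km/h.

61100 kilometers per hour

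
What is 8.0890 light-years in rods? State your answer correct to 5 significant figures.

1.5217 × 10^16 rods

1 light-year = 1.88116 × 10^15 rods.
Then 8.0890 × 1.88116 × 10^15 ≈ 1.5217 × 10^16 rod.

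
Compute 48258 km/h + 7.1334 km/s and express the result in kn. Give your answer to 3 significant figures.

39900 kn

48258 km/h = 26057.2 kn and 7.1334 km/s = 13866.2 kn.
26057.2 + 13866.2 ≈ 39900 kn.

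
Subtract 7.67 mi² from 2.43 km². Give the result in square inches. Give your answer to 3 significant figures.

2.43 km² = 3.76651 × 10^9 in² and 7.67 mi² = 3.07911 × 10^10 in².
3.76651 × 10^9 − 3.07911 × 10^10 ≈ -2.70 × 10^10 in².

-2.70 × 10^10 square inches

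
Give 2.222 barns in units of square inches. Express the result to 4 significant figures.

1 barn = 1.55000 × 10^-25 in².
Then 2.222 × 1.55000 × 10^-25 ≈ 3.444 × 10^-25 in².

3.444 × 10^-25 square inches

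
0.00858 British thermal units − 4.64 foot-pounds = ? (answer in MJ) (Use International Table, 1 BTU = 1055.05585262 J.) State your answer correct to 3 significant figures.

2.76 × 10^-6 megajoules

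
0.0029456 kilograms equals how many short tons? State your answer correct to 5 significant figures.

3.2470 × 10^-6 short tons

1 kg = 0.00110231 short tons.
So 0.0029456 × 0.00110231 ≈ 3.2470 × 10^-6 short ton.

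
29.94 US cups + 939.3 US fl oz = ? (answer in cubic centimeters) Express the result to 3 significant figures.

29.94 US cup = 7083.45 cm³ and 939.3 US fl oz = 27778.4 cm³.
7083.45 + 27778.4 ≈ 34900 cm³.

34900 cubic centimeters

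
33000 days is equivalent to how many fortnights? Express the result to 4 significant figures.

1 day = 0.0714286 fortnight.
So 33000 × 0.0714286 ≈ 2357 fortnight.

2357 fortnight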